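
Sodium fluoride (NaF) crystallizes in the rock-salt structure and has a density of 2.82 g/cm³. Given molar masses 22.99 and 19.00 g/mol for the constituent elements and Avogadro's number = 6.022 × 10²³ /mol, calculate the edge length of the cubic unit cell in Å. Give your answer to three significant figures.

M(NaF) = 41.99 g/mol; Z = 4 formula units per cell.
a³ = Z·M/(N_A·ρ) = 4 × 41.99 / (6.022 × 10²³ × 2.82) = 9.890 × 10^-23 cm³, so a = 4.625 × 10^-8 cm = 4.62 Å.

4.62 Å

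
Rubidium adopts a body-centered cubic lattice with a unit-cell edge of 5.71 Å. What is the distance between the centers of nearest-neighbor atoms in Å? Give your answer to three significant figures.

In a BCC structure, atoms touch along the body diagonal, so √3·a = 4r; the nearest-neighbor distance equals 2r = 0.8660·a.
d = 0.8660 × 5.71 = 4.95 Å.

4.95 Å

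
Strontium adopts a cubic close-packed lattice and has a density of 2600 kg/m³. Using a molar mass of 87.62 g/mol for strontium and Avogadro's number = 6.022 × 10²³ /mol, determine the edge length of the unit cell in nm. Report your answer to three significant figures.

With Z = 4 atoms per FCC cell, a³ = Z·M/(N_A·ρ) = 4 × 87.62 / (6.022 × 10²³ × 2.600 g/cm³) = 2.238 × 10^-22 cm³.
a = (2.238 × 10^-22)^(1/3) = 6.072 × 10^-8 cm = 0.607 nm.

0.607 nm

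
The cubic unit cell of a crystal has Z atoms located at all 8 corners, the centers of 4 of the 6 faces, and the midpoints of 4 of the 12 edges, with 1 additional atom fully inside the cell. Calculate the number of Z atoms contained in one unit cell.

Corner atoms are shared by 8 cells (1/8 each), face atoms by 2 (1/2 each), edge atoms by 4 (1/4 each), interior atoms are unshared.
Net atoms = 8 × 1/8 + 4 × 1/2 + 4 × 1/4 + 1 = 1 + 2 + 1 + 1 = 5.

5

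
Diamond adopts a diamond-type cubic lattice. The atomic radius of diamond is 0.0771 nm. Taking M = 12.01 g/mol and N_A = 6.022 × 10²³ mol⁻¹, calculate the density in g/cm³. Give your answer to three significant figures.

In a diamond cubic lattice, nearest neighbors lie along the body diagonal with √3·a = 8r, giving a = 0.3561 nm = 3.561 × 10^-8 cm.
With Z = 8, ρ = Z·M/(N_A·a³) = 8 × 12.01 / (6.022 × 10²³ × 4.516 × 10^-23) = 3.533 g/cm³.

3.53 g/cm³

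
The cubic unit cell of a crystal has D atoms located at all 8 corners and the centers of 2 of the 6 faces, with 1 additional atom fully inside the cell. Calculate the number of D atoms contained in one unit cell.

3

Corner atoms are shared by 8 cells (1/8 each), face atoms by 2 (1/2 each), interior atoms are unshared.
Net atoms = 8 × 1/8 + 2 × 1/2 + 1 = 1 + 1 + 1 = 3.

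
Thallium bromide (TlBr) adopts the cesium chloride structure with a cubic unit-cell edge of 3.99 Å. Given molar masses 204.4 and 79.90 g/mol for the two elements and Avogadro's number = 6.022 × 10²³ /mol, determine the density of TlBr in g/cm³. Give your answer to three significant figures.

7.43 g/cm³

The cesium chloride structure contains Z = 1 formula unit per cell; M(TlBr) = 204.4 + 79.90 = 284.3 g/mol.
a³ = (3.990 × 10^-8 cm)³ = 6.352 × 10^-23 cm³.
ρ = 1 × 284.3 / (6.022 × 10²³ × 6.352 × 10^-23) = 7.432 g/cm³.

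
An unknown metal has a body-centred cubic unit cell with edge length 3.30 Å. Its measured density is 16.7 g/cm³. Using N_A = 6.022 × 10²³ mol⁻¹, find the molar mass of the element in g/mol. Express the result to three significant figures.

A BCC cell has Z = 2 atoms; a = 3.300 × 10^-8 cm.
M = ρ·N_A·a³/Z = 16.7 × 6.022 × 10²³ × 3.594 × 10^-23 / 2 = 181 g/mol.

181 g/mol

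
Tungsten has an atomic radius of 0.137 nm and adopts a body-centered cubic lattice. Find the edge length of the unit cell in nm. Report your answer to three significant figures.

0.316 nm

In a BCC lattice, atoms touch along the body diagonal, so √3·a = 4r.
a = 4r/√3 = 4 × 0.137 / 1.7321 = 0.316 nm.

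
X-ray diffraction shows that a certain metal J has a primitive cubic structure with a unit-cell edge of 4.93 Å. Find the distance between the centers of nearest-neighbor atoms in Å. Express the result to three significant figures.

In a simple cubic structure, atoms touch along the cell edge, so a = 2r; the nearest-neighbor distance equals 2r = 1.000·a.
d = 1.000 × 4.93 = 4.93 Å.

4.93 Å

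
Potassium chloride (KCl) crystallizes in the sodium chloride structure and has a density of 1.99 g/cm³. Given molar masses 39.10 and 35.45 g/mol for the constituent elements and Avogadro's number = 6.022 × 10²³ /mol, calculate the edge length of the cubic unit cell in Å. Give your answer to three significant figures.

6.29 Å

M(KCl) = 74.55 g/mol; Z = 4 formula units per cell.
a³ = Z·M/(N_A·ρ) = 4 × 74.55 / (6.022 × 10²³ × 1.99) = 2.488 × 10^-22 cm³, so a = 6.290 × 10^-8 cm = 6.29 Å.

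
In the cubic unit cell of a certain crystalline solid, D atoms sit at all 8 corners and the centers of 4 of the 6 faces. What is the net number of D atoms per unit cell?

3

Corner atoms are shared by 8 cells (1/8 each), face atoms by 2 (1/2 each).
Net atoms = 8 × 1/8 + 4 × 1/2 = 1 + 2 = 3.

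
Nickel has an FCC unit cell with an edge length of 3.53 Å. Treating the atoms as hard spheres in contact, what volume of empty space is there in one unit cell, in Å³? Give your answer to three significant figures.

In an FCC lattice atoms touch along the face diagonal, so √2·a = 4r, so r = 0.3536a = 1.248 Å.
V_cell = a³ = 43.99 Å³; V_atoms = 4 × (4/3)πr³ = 32.57 Å³.
Empty space = 43.99 − 32.57 = 11.4 Å³.

11.4 Å³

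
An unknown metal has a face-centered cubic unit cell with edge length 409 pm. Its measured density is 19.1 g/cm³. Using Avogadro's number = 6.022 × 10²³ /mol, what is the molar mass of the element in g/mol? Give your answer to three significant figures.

An FCC cell has Z = 4 atoms; a = 4.090 × 10^-8 cm.
M = ρ·N_A·a³/Z = 19.1 × 6.022 × 10²³ × 6.842 × 10^-23 / 4 = 197 g/mol.

197 g/mol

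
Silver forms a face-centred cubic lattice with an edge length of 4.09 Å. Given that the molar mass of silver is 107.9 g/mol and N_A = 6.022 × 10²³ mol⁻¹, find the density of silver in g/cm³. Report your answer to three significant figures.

10.5 g/cm³

An FCC unit cell contains Z = 4 atoms.
Cell volume: a³ = (4.09 Å)³ = (4.090 × 10^-8 cm)³ = 6.842 × 10^-23 cm³.
ρ = Z·M/(N_A·a³) = 4 × 107.9 / (6.022 × 10²³ × 6.842 × 10^-23) = 10.48 g/cm³.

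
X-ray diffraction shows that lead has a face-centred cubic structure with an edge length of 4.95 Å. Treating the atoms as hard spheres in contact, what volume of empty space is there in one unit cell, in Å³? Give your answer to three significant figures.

31.5 Å³

In an FCC lattice atoms touch along the face diagonal, so √2·a = 4r, so r = 0.3536a = 1.750 Å.
V_cell = a³ = 121.3 Å³; V_atoms = 4 × (4/3)πr³ = 89.81 Å³.
Empty space = 121.3 − 89.81 = 31.5 Å³.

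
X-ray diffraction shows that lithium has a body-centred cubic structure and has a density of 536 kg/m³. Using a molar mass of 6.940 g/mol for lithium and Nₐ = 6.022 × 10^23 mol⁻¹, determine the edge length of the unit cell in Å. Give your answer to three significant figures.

With Z = 2 atoms per BCC cell, a³ = Z·M/(N_A·ρ) = 2 × 6.940 / (6.022 × 10²³ × 0.5360 g/cm³) = 4.300 × 10^-23 cm³.
a = (4.300 × 10^-23)^(1/3) = 3.503 × 10^-8 cm = 3.50 Å.

3.50 Å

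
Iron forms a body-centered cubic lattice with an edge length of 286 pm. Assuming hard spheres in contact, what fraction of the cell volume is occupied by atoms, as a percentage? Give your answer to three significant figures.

In a BCC lattice atoms touch along the body diagonal, so √3·a = 4r, so r = 0.4330a = 123.8 pm.
Packing fraction = Z·(4/3)πr³ / a³ = 2 × (4/3)π × (123.8)³ / (286)³ = 0.6802 = 68.0%.

68.0%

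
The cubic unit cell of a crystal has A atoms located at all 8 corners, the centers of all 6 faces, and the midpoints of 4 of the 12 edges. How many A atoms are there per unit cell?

Corner atoms are shared by 8 cells (1/8 each), face atoms by 2 (1/2 each), edge atoms by 4 (1/4 each).
Net atoms = 8 × 1/8 + 6 × 1/2 + 4 × 1/4 = 1 + 3 + 1 = 5.

5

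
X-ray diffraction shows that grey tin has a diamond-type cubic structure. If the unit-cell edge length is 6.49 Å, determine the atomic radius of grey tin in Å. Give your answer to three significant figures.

1.41 Å

In a diamond cubic lattice, nearest neighbors lie along the body diagonal with √3·a = 8r.
r = √3·a/8 = 1.7321 × 6.49 / 8 = 1.41 Å.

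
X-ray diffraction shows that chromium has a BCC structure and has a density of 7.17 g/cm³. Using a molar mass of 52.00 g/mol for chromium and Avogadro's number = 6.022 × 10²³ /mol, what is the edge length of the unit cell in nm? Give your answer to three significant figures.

0.289 nm

With Z = 2 atoms per BCC cell, a³ = Z·M/(N_A·ρ) = 2 × 52.00 / (6.022 × 10²³ × 7.170 g/cm³) = 2.409 × 10^-23 cm³.
a = (2.409 × 10^-23)^(1/3) = 2.888 × 10^-8 cm = 0.289 nm.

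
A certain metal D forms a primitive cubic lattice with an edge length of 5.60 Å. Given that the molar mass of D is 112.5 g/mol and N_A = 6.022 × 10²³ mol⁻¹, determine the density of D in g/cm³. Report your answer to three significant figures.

A simple cubic unit cell contains Z = 1 atom.
Cell volume: a³ = (5.60 Å)³ = (5.600 × 10^-8 cm)³ = 1.756 × 10^-22 cm³.
ρ = Z·M/(N_A·a³) = 1 × 112.5 / (6.022 × 10²³ × 1.756 × 10^-22) = 1.064 g/cm³.

1.06 g/cm³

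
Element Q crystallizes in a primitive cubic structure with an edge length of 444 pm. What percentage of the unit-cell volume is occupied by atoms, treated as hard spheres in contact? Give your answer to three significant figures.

In a simple cubic lattice atoms touch along the cell edge, so a = 2r, so r = 0.5000a = 222.0 pm.
Packing fraction = Z·(4/3)πr³ / a³ = 1 × (4/3)π × (222.0)³ / (444)³ = 0.5236 = 52.4%.

52.4%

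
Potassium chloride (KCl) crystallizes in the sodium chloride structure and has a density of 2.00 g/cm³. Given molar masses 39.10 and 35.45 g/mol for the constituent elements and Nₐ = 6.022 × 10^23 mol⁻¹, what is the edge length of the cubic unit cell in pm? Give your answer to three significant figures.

M(KCl) = 74.55 g/mol; Z = 4 formula units per cell.
a³ = Z·M/(N_A·ρ) = 4 × 74.55 / (6.022 × 10²³ × 2.00) = 2.476 × 10^-22 cm³, so a = 6.279 × 10^-8 cm = 628 pm.

628 pm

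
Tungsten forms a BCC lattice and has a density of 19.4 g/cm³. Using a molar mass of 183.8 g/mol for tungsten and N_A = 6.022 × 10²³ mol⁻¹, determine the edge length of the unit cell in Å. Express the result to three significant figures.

With Z = 2 atoms per BCC cell, a³ = Z·M/(N_A·ρ) = 2 × 183.8 / (6.022 × 10²³ × 19.40 g/cm³) = 3.147 × 10^-23 cm³.
a = (3.147 × 10^-23)^(1/3) = 3.157 × 10^-8 cm = 3.16 Å.

3.16 Å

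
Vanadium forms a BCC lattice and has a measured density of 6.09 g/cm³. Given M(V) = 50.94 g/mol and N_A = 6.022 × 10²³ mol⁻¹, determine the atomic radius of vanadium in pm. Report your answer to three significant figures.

131 pm

For a BCC cell (Z = 2), a³ = Z·M/(N_A·ρ) = 2 × 50.94 / (6.022 × 10²³ × 6.090) = 2.778 × 10^-23 cm³, so a = 3.029 × 10^-8 cm = 302.9 pm.
Atoms touch along the body diagonal, so √3·a = 4r, so r = 0.4330 × a = 131 pm.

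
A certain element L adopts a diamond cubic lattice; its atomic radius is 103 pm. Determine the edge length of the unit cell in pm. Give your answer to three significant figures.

476 pm

In a diamond cubic lattice, nearest neighbors lie along the body diagonal with √3·a = 8r.
a = 8r/√3 = 8 × 103 / 1.7321 = 476 pm.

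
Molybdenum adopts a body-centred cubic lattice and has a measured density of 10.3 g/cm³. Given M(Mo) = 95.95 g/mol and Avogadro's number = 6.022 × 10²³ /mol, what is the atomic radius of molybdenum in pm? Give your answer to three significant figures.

For a BCC cell (Z = 2), a³ = Z·M/(N_A·ρ) = 2 × 95.95 / (6.022 × 10²³ × 10.30) = 3.094 × 10^-23 cm³, so a = 3.139 × 10^-8 cm = 313.9 pm.
Atoms touch along the body diagonal, so √3·a = 4r, so r = 0.4330 × a = 136 pm.

136 pm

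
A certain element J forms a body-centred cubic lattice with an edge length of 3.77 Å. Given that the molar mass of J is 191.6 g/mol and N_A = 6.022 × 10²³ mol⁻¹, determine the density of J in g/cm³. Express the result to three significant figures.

A BCC unit cell contains Z = 2 atoms.
Cell volume: a³ = (3.77 Å)³ = (3.770 × 10^-8 cm)³ = 5.358 × 10^-23 cm³.
ρ = Z·M/(N_A·a³) = 2 × 191.6 / (6.022 × 10²³ × 5.358 × 10^-23) = 11.88 g/cm³.

11.9 g/cm³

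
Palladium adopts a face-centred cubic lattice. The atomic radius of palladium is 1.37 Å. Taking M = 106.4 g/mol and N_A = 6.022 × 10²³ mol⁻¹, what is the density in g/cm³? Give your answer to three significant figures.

12.1 g/cm³

In an FCC lattice, atoms touch along the face diagonal, so √2·a = 4r, giving a = 3.875 Å = 3.875 × 10^-8 cm.
With Z = 4, ρ = Z·M/(N_A·a³) = 4 × 106.4 / (6.022 × 10²³ × 5.818 × 10^-23) = 12.15 g/cm³.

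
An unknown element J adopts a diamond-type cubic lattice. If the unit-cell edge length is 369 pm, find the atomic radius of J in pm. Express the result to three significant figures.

79.9 pm

In a diamond cubic lattice, nearest neighbors lie along the body diagonal with √3·a = 8r.
r = √3·a/8 = 1.7321 × 369 / 8 = 79.9 pm.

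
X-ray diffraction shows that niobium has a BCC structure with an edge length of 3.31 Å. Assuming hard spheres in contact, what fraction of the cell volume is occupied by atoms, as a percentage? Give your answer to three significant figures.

68.0%

In a BCC lattice atoms touch along the body diagonal, so √3·a = 4r, so r = 0.4330a = 1.433 Å.
Packing fraction = Z·(4/3)πr³ / a³ = 2 × (4/3)π × (1.433)³ / (3.31)³ = 0.6802 = 68.0%.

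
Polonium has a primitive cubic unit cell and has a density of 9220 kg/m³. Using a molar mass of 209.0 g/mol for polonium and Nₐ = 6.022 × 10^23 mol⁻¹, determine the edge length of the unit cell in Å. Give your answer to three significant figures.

3.35 Å

With Z = 1 atom per simple cubic cell, a³ = Z·M/(N_A·ρ) = 1 × 209.0 / (6.022 × 10²³ × 9.220 g/cm³) = 3.764 × 10^-23 cm³.
a = (3.764 × 10^-23)^(1/3) = 3.351 × 10^-8 cm = 3.35 Å.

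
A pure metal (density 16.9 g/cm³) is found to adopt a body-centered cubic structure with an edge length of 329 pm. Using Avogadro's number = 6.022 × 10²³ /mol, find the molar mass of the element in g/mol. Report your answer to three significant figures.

A BCC cell has Z = 2 atoms; a = 3.290 × 10^-8 cm.
M = ρ·N_A·a³/Z = 16.9 × 6.022 × 10²³ × 3.561 × 10^-23 / 2 = 181 g/mol.

181 g/mol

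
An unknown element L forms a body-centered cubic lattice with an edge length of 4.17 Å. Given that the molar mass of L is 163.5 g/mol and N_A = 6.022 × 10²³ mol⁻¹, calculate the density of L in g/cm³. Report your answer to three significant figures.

7.49 g/cm³

A BCC unit cell contains Z = 2 atoms.
Cell volume: a³ = (4.17 Å)³ = (4.170 × 10^-8 cm)³ = 7.251 × 10^-23 cm³.
ρ = Z·M/(N_A·a³) = 2 × 163.5 / (6.022 × 10²³ × 7.251 × 10^-23) = 7.489 g/cm³.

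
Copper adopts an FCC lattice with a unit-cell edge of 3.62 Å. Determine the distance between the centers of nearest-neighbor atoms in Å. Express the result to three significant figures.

In an FCC structure, atoms touch along the face diagonal, so √2·a = 4r; the nearest-neighbor distance equals 2r = 0.7071·a.
d = 0.7071 × 3.62 = 2.56 Å.

2.56 Å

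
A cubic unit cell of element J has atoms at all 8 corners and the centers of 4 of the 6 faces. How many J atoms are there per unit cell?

3

Corner atoms are shared by 8 cells (1/8 each), face atoms by 2 (1/2 each).
Net atoms = 8 × 1/8 + 4 × 1/2 = 1 + 2 = 3.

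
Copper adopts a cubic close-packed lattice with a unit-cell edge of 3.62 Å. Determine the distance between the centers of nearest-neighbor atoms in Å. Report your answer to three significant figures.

2.56 Å

In an FCC structure, atoms touch along the face diagonal, so √2·a = 4r; the nearest-neighbor distance equals 2r = 0.7071·a.
d = 0.7071 × 3.62 = 2.56 Å.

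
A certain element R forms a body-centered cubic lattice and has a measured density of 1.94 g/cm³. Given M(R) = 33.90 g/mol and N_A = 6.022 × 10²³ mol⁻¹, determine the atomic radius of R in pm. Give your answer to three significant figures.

For a BCC cell (Z = 2), a³ = Z·M/(N_A·ρ) = 2 × 33.90 / (6.022 × 10²³ × 1.940) = 5.803 × 10^-23 cm³, so a = 3.872 × 10^-8 cm = 387.2 pm.
Atoms touch along the body diagonal, so √3·a = 4r, so r = 0.4330 × a = 168 pm.

168 pm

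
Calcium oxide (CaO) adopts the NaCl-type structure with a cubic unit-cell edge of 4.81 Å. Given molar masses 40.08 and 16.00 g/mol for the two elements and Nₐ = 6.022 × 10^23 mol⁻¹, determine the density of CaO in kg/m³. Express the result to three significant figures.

The NaCl-type structure contains Z = 4 formula units per cell; M(CaO) = 40.08 + 16.00 = 56.08 g/mol.
a³ = (4.810 × 10^-8 cm)³ = 1.113 × 10^-22 cm³.
ρ = 4 × 56.08 / (6.022 × 10²³ × 1.113 × 10^-22) = 3.347 g/cm³ = 3350 kg/m³.

3350 kg/m³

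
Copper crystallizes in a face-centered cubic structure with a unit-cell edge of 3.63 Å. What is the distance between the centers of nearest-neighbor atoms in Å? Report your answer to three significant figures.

2.57 Å

In an FCC structure, atoms touch along the face diagonal, so √2·a = 4r; the nearest-neighbor distance equals 2r = 0.7071·a.
d = 0.7071 × 3.63 = 2.57 Å.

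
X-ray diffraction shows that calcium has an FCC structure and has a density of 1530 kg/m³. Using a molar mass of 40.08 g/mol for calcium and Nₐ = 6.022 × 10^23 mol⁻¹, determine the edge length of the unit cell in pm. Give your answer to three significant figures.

With Z = 4 atoms per FCC cell, a³ = Z·M/(N_A·ρ) = 4 × 40.08 / (6.022 × 10²³ × 1.530 g/cm³) = 1.740 × 10^-22 cm³.
a = (1.740 × 10^-22)^(1/3) = 5.583 × 10^-8 cm = 558 pm.

558 pm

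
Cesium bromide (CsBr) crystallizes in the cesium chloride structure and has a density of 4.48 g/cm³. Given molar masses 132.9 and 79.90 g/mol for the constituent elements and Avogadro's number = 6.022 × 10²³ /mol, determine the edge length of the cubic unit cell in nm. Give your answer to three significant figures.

0.429 nm

M(CsBr) = 212.8 g/mol; Z = 1 formula unit per cell.
a³ = Z·M/(N_A·ρ) = 1 × 212.8 / (6.022 × 10²³ × 4.48) = 7.888 × 10^-23 cm³, so a = 4.289 × 10^-8 cm = 0.429 nm.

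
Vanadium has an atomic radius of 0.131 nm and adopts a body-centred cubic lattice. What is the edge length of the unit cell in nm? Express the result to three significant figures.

In a BCC lattice, atoms touch along the body diagonal, so √3·a = 4r.
a = 4r/√3 = 4 × 0.131 / 1.7321 = 0.303 nm.

0.303 nm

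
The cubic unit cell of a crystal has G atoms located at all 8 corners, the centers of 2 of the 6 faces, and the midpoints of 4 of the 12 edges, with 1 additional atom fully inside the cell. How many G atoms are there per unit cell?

Corner atoms are shared by 8 cells (1/8 each), face atoms by 2 (1/2 each), edge atoms by 4 (1/4 each), interior atoms are unshared.
Net atoms = 8 × 1/8 + 2 × 1/2 + 4 × 1/4 + 1 = 1 + 1 + 1 + 1 = 4.

4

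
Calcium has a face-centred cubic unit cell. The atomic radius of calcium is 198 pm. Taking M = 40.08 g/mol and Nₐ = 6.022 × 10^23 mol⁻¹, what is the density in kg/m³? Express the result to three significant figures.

1520 kg/m³

In an FCC lattice, atoms touch along the face diagonal, so √2·a = 4r, giving a = 560.0 pm = 5.600 × 10^-8 cm.
With Z = 4, ρ = Z·M/(N_A·a³) = 4 × 40.08 / (6.022 × 10²³ × 1.756 × 10^-22) = 1.516 g/cm³ = 1520 kg/m³.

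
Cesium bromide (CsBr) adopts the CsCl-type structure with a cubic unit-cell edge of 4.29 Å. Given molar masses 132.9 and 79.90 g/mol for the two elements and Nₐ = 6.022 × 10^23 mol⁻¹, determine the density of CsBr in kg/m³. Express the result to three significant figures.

4480 kg/m³

The CsCl-type structure contains Z = 1 formula unit per cell; M(CsBr) = 132.9 + 79.90 = 212.8 g/mol.
a³ = (4.290 × 10^-8 cm)³ = 7.895 × 10^-23 cm³.
ρ = 1 × 212.8 / (6.022 × 10²³ × 7.895 × 10^-23) = 4.476 g/cm³ = 4480 kg/m³.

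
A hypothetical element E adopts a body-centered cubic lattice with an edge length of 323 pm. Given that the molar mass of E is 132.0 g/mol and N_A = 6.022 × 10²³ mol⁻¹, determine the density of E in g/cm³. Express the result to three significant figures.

A BCC unit cell contains Z = 2 atoms.
Cell volume: a³ = (323 pm)³ = (3.230 × 10^-8 cm)³ = 3.370 × 10^-23 cm³.
ρ = Z·M/(N_A·a³) = 2 × 132.0 / (6.022 × 10²³ × 3.370 × 10^-23) = 13.01 g/cm³.

13.0 g/cm³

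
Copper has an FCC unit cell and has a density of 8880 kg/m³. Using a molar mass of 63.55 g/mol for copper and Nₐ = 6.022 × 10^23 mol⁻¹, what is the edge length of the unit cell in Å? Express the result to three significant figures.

3.62 Å

With Z = 4 atoms per FCC cell, a³ = Z·M/(N_A·ρ) = 4 × 63.55 / (6.022 × 10²³ × 8.880 g/cm³) = 4.754 × 10^-23 cm³.
a = (4.754 × 10^-23)^(1/3) = 3.622 × 10^-8 cm = 3.62 Å.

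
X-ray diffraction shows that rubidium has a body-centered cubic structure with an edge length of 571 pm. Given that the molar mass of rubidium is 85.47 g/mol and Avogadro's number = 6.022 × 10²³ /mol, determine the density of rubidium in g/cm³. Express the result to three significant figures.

A BCC unit cell contains Z = 2 atoms.
Cell volume: a³ = (571 pm)³ = (5.710 × 10^-8 cm)³ = 1.862 × 10^-22 cm³.
ρ = Z·M/(N_A·a³) = 2 × 85.47 / (6.022 × 10²³ × 1.862 × 10^-22) = 1.525 g/cm³.

1.52 g/cm³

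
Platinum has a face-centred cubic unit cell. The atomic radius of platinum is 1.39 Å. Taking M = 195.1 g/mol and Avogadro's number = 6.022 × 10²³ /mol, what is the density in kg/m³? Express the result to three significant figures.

In an FCC lattice, atoms touch along the face diagonal, so √2·a = 4r, giving a = 3.932 Å = 3.932 × 10^-8 cm.
With Z = 4, ρ = Z·M/(N_A·a³) = 4 × 195.1 / (6.022 × 10²³ × 6.077 × 10^-23) = 21.33 g/cm³ = 21300 kg/m³.

21300 kg/m³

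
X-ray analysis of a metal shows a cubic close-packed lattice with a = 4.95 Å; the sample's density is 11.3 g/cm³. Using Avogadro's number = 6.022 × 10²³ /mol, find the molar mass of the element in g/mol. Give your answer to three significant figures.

An FCC cell has Z = 4 atoms; a = 4.950 × 10^-8 cm.
M = ρ·N_A·a³/Z = 11.3 × 6.022 × 10²³ × 1.213 × 10^-22 / 4 = 206 g/mol.

206 g/mol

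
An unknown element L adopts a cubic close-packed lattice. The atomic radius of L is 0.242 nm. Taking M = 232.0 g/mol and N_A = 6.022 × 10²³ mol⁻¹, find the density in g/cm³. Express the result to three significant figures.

In an FCC lattice, atoms touch along the face diagonal, so √2·a = 4r, giving a = 0.6845 nm = 6.845 × 10^-8 cm.
With Z = 4, ρ = Z·M/(N_A·a³) = 4 × 232.0 / (6.022 × 10²³ × 3.207 × 10^-22) = 4.805 g/cm³.

4.81 g/cm³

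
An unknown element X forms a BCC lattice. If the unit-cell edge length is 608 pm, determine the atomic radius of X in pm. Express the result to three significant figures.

263 pm

In a BCC lattice, atoms touch along the body diagonal, so √3·a = 4r.
r = √3·a/4 = 1.7321 × 608 / 4 = 263 pm.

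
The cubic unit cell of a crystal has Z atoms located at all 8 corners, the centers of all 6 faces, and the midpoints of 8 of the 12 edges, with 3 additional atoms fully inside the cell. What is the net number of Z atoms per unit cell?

9

Corner atoms are shared by 8 cells (1/8 each), face atoms by 2 (1/2 each), edge atoms by 4 (1/4 each), interior atoms are unshared.
Net atoms = 8 × 1/8 + 6 × 1/2 + 8 × 1/4 + 3 = 1 + 3 + 2 + 3 = 9.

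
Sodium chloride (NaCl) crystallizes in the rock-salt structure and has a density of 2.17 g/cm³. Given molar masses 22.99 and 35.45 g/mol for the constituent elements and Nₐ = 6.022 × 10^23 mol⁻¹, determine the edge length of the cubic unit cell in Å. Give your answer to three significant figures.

5.63 Å

M(NaCl) = 58.44 g/mol; Z = 4 formula units per cell.
a³ = Z·M/(N_A·ρ) = 4 × 58.44 / (6.022 × 10²³ × 2.17) = 1.789 × 10^-22 cm³, so a = 5.635 × 10^-8 cm = 5.63 Å.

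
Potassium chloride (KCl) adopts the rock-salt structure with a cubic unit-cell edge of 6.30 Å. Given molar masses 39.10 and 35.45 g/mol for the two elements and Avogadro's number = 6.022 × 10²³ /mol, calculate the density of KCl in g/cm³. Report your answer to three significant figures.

The rock-salt structure contains Z = 4 formula units per cell; M(KCl) = 39.10 + 35.45 = 74.55 g/mol.
a³ = (6.300 × 10^-8 cm)³ = 2.500 × 10^-22 cm³.
ρ = 4 × 74.55 / (6.022 × 10²³ × 2.500 × 10^-22) = 1.980 g/cm³.

1.98 g/cm³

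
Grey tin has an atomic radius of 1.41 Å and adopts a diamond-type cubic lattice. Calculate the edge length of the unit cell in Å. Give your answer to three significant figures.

6.51 Å

In a diamond cubic lattice, nearest neighbors lie along the body diagonal with √3·a = 8r.
a = 8r/√3 = 8 × 1.41 / 1.7321 = 6.51 Å.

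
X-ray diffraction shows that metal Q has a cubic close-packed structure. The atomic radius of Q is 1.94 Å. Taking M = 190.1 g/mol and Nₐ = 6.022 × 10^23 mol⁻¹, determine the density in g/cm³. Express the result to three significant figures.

In an FCC lattice, atoms touch along the face diagonal, so √2·a = 4r, giving a = 5.487 Å = 5.487 × 10^-8 cm.
With Z = 4, ρ = Z·M/(N_A·a³) = 4 × 190.1 / (6.022 × 10²³ × 1.652 × 10^-22) = 7.643 g/cm³.

7.64 g/cm³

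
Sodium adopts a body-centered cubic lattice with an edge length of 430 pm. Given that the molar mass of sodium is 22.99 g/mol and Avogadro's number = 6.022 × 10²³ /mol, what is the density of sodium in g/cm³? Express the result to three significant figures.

A BCC unit cell contains Z = 2 atoms.
Cell volume: a³ = (430 pm)³ = (4.300 × 10^-8 cm)³ = 7.951 × 10^-23 cm³.
ρ = Z·M/(N_A·a³) = 2 × 22.99 / (6.022 × 10²³ × 7.951 × 10^-23) = 0.9603 g/cm³.

0.960 g/cm³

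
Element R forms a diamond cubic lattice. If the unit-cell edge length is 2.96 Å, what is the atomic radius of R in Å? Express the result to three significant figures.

0.641 Å

In a diamond cubic lattice, nearest neighbors lie along the body diagonal with √3·a = 8r.
r = √3·a/8 = 1.7321 × 2.96 / 8 = 0.641 Å.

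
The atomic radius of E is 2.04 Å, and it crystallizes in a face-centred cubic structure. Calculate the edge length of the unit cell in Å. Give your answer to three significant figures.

5.77 Å

In an FCC lattice, atoms touch along the face diagonal, so √2·a = 4r.
a = 4r/√2 = 4 × 2.04 / 1.4142 = 5.77 Å.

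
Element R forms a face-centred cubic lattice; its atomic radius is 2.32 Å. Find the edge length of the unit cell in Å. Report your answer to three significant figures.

In an FCC lattice, atoms touch along the face diagonal, so √2·a = 4r.
a = 4r/√2 = 4 × 2.32 / 1.4142 = 6.56 Å.

6.56 Å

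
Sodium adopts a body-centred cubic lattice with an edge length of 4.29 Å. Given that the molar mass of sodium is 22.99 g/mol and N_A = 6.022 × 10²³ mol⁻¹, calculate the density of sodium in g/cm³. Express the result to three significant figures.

A BCC unit cell contains Z = 2 atoms.
Cell volume: a³ = (4.29 Å)³ = (4.290 × 10^-8 cm)³ = 7.895 × 10^-23 cm³.
ρ = Z·M/(N_A·a³) = 2 × 22.99 / (6.022 × 10²³ × 7.895 × 10^-23) = 0.9671 g/cm³.

0.967 g/cm³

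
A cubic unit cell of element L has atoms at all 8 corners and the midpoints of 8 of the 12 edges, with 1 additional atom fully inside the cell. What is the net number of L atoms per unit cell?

4

Corner atoms are shared by 8 cells (1/8 each), edge atoms by 4 (1/4 each), interior atoms are unshared.
Net atoms = 8 × 1/8 + 8 × 1/4 + 1 = 1 + 2 + 1 = 4.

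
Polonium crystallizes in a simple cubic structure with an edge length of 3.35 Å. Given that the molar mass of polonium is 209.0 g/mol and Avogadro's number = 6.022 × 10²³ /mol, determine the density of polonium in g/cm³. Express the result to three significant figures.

9.23 g/cm³

A simple cubic unit cell contains Z = 1 atom.
Cell volume: a³ = (3.35 Å)³ = (3.350 × 10^-8 cm)³ = 3.760 × 10^-23 cm³.
ρ = Z·M/(N_A·a³) = 1 × 209.0 / (6.022 × 10²³ × 3.760 × 10^-23) = 9.231 g/cm³.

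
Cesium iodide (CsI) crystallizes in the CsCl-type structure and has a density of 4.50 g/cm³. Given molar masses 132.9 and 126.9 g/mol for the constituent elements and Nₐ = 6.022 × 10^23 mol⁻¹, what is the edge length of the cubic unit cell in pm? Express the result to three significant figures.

458 pm

M(CsI) = 259.8 g/mol; Z = 1 formula unit per cell.
a³ = Z·M/(N_A·ρ) = 1 × 259.8 / (6.022 × 10²³ × 4.50) = 9.587 × 10^-23 cm³, so a = 4.577 × 10^-8 cm = 458 pm.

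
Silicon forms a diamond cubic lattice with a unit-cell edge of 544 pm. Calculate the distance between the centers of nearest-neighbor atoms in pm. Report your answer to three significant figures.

236 pm

In a diamond cubic structure, nearest neighbors lie along the body diagonal with √3·a = 8r; the nearest-neighbor distance equals 2r = 0.4330·a.
d = 0.4330 × 544 = 236 pm.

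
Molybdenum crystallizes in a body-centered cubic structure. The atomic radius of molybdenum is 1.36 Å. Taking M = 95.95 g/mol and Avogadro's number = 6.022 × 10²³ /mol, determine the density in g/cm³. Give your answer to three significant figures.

10.3 g/cm³

In a BCC lattice, atoms touch along the body diagonal, so √3·a = 4r, giving a = 3.141 Å = 3.141 × 10^-8 cm.
With Z = 2, ρ = Z·M/(N_A·a³) = 2 × 95.95 / (6.022 × 10²³ × 3.098 × 10^-23) = 10.29 g/cm³.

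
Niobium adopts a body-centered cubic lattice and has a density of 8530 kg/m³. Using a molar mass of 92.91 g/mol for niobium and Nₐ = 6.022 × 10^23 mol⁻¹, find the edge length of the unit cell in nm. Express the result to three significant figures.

0.331 nm

With Z = 2 atoms per BCC cell, a³ = Z·M/(N_A·ρ) = 2 × 92.91 / (6.022 × 10²³ × 8.530 g/cm³) = 3.617 × 10^-23 cm³.
a = (3.617 × 10^-23)^(1/3) = 3.307 × 10^-8 cm = 0.331 nm.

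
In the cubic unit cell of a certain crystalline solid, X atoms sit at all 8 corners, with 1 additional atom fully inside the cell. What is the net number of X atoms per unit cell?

Corner atoms are shared by 8 cells (1/8 each), interior atoms are unshared.
Net atoms = 8 × 1/8 + 1 = 1 + 1 = 2.

2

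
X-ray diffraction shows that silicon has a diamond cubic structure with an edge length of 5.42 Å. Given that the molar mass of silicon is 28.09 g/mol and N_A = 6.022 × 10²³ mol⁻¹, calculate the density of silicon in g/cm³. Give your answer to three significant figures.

2.34 g/cm³

A diamond cubic unit cell contains Z = 8 atoms.
Cell volume: a³ = (5.42 Å)³ = (5.420 × 10^-8 cm)³ = 1.592 × 10^-22 cm³.
ρ = Z·M/(N_A·a³) = 8 × 28.09 / (6.022 × 10²³ × 1.592 × 10^-22) = 2.344 g/cm³.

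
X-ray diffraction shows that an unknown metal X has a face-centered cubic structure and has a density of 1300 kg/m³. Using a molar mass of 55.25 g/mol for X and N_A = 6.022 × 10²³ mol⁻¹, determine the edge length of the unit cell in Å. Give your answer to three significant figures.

6.56 Å

With Z = 4 atoms per FCC cell, a³ = Z·M/(N_A·ρ) = 4 × 55.25 / (6.022 × 10²³ × 1.300 g/cm³) = 2.823 × 10^-22 cm³.
a = (2.823 × 10^-22)^(1/3) = 6.560 × 10^-8 cm = 6.56 Å.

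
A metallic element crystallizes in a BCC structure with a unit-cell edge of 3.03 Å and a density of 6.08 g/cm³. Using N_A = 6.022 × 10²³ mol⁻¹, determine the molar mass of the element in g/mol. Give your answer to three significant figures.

50.9 g/mol

A BCC cell has Z = 2 atoms; a = 3.030 × 10^-8 cm.
M = ρ·N_A·a³/Z = 6.08 × 6.022 × 10²³ × 2.782 × 10^-23 / 2 = 50.9 g/mol.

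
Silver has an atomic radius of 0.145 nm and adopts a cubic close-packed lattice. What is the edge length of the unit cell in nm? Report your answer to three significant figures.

In an FCC lattice, atoms touch along the face diagonal, so √2·a = 4r.
a = 4r/√2 = 4 × 0.145 / 1.4142 = 0.410 nm.

0.410 nm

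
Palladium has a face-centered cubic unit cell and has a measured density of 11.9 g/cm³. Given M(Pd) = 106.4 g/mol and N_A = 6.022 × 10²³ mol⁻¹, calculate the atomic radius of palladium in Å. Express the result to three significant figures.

1.38 Å

For an FCC cell (Z = 4), a³ = Z·M/(N_A·ρ) = 4 × 106.4 / (6.022 × 10²³ × 11.90) = 5.939 × 10^-23 cm³, so a = 3.902 × 10^-8 cm = 3.902 Å.
Atoms touch along the face diagonal, so √2·a = 4r, so r = 0.3536 × a = 1.38 Å.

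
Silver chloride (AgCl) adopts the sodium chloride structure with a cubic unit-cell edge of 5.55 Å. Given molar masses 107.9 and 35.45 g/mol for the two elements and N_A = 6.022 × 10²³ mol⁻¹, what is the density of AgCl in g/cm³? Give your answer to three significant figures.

5.57 g/cm³

The sodium chloride structure contains Z = 4 formula units per cell; M(AgCl) = 107.9 + 35.45 = 143.35 g/mol.
a³ = (5.550 × 10^-8 cm)³ = 1.710 × 10^-22 cm³.
ρ = 4 × 143.35 / (6.022 × 10²³ × 1.710 × 10^-22) = 5.570 g/cm³.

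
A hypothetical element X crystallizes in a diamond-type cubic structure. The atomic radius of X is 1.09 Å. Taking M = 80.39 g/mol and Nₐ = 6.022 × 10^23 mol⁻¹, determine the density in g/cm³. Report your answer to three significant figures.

In a diamond cubic lattice, nearest neighbors lie along the body diagonal with √3·a = 8r, giving a = 5.034 Å = 5.034 × 10^-8 cm.
With Z = 8, ρ = Z·M/(N_A·a³) = 8 × 80.39 / (6.022 × 10²³ × 1.276 × 10^-22) = 8.369 g/cm³.

8.37 g/cm³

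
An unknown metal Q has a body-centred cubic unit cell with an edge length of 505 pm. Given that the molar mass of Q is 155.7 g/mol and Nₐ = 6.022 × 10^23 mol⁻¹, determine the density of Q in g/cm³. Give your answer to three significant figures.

4.02 g/cm³

A BCC unit cell contains Z = 2 atoms.
Cell volume: a³ = (505 pm)³ = (5.050 × 10^-8 cm)³ = 1.288 × 10^-22 cm³.
ρ = Z·M/(N_A·a³) = 2 × 155.7 / (6.022 × 10²³ × 1.288 × 10^-22) = 4.015 g/cm³.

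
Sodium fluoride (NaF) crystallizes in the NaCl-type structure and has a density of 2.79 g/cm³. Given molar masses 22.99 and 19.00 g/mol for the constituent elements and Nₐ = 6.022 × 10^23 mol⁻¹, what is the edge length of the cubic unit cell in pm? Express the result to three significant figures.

M(NaF) = 41.99 g/mol; Z = 4 formula units per cell.
a³ = Z·M/(N_A·ρ) = 4 × 41.99 / (6.022 × 10²³ × 2.79) = 9.997 × 10^-23 cm³, so a = 4.641 × 10^-8 cm = 464 pm.

464 pm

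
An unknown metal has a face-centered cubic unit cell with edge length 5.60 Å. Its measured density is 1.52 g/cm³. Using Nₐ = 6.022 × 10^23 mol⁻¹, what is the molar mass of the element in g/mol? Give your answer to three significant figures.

An FCC cell has Z = 4 atoms; a = 5.600 × 10^-8 cm.
M = ρ·N_A·a³/Z = 1.52 × 6.022 × 10²³ × 1.756 × 10^-22 / 4 = 40.2 g/mol.

40.2 g/mol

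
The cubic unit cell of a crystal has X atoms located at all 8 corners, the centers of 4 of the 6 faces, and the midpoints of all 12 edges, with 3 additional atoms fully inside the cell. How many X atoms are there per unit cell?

Corner atoms are shared by 8 cells (1/8 each), face atoms by 2 (1/2 each), edge atoms by 4 (1/4 each), interior atoms are unshared.
Net atoms = 8 × 1/8 + 4 × 1/2 + 12 × 1/4 + 3 = 1 + 2 + 3 + 3 = 9.

9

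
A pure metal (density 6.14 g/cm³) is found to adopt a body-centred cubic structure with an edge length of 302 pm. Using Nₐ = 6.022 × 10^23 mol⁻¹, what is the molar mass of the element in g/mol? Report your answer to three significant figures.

A BCC cell has Z = 2 atoms; a = 3.020 × 10^-8 cm.
M = ρ·N_A·a³/Z = 6.14 × 6.022 × 10²³ × 2.754 × 10^-23 / 2 = 50.9 g/mol.

50.9 g/mol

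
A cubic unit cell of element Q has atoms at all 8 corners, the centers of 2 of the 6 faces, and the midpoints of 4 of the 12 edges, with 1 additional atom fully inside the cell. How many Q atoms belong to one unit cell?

Corner atoms are shared by 8 cells (1/8 each), face atoms by 2 (1/2 each), edge atoms by 4 (1/4 each), interior atoms are unshared.
Net atoms = 8 × 1/8 + 2 × 1/2 + 4 × 1/4 + 1 = 1 + 1 + 1 + 1 = 4.

4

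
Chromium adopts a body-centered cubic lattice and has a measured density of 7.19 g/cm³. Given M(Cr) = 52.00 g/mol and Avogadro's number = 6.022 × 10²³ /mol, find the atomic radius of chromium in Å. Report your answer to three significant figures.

1.25 Å

For a BCC cell (Z = 2), a³ = Z·M/(N_A·ρ) = 2 × 52.00 / (6.022 × 10²³ × 7.190) = 2.402 × 10^-23 cm³, so a = 2.885 × 10^-8 cm = 2.885 Å.
Atoms touch along the body diagonal, so √3·a = 4r, so r = 0.4330 × a = 1.25 Å.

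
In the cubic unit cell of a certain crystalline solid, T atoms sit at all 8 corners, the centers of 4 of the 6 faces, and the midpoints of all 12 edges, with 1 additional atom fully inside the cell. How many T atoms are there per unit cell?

Corner atoms are shared by 8 cells (1/8 each), face atoms by 2 (1/2 each), edge atoms by 4 (1/4 each), interior atoms are unshared.
Net atoms = 8 × 1/8 + 4 × 1/2 + 12 × 1/4 + 1 = 1 + 2 + 3 + 1 = 7.

7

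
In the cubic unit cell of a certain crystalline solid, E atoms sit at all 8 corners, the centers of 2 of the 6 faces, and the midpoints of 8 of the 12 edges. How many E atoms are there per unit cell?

4

Corner atoms are shared by 8 cells (1/8 each), face atoms by 2 (1/2 each), edge atoms by 4 (1/4 each).
Net atoms = 8 × 1/8 + 2 × 1/2 + 8 × 1/4 = 1 + 1 + 2 = 4.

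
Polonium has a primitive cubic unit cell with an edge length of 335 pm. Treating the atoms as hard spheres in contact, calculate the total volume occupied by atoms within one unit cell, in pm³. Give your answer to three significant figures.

In a simple cubic lattice atoms touch along the cell edge, so a = 2r, so r = 0.5000a = 167.5 pm.
V_atoms = Z × (4/3)πr³ = 1 × (4/3)π × (167.5)³ = 1.97 × 10^7 pm³.

1.97 × 10^7 pm³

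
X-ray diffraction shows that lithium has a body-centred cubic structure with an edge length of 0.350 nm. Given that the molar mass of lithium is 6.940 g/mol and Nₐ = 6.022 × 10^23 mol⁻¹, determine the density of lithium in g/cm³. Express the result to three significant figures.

0.538 g/cm³

A BCC unit cell contains Z = 2 atoms.
Cell volume: a³ = (0.350 nm)³ = (3.500 × 10^-8 cm)³ = 4.287 × 10^-23 cm³.
ρ = Z·M/(N_A·a³) = 2 × 6.940 / (6.022 × 10²³ × 4.287 × 10^-23) = 0.5376 g/cm³.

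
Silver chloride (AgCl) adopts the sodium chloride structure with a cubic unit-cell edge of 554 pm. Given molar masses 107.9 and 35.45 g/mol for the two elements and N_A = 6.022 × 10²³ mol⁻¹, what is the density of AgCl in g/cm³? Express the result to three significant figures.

5.60 g/cm³

The sodium chloride structure contains Z = 4 formula units per cell; M(AgCl) = 107.9 + 35.45 = 143.35 g/mol.
a³ = (5.540 × 10^-8 cm)³ = 1.700 × 10^-22 cm³.
ρ = 4 × 143.35 / (6.022 × 10²³ × 1.700 × 10^-22) = 5.600 g/cm³.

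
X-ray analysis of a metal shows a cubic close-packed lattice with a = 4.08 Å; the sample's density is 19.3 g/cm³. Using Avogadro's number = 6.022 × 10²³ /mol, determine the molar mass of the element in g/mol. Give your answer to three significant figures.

197 g/mol

An FCC cell has Z = 4 atoms; a = 4.080 × 10^-8 cm.
M = ρ·N_A·a³/Z = 19.3 × 6.022 × 10²³ × 6.792 × 10^-23 / 4 = 197 g/mol.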